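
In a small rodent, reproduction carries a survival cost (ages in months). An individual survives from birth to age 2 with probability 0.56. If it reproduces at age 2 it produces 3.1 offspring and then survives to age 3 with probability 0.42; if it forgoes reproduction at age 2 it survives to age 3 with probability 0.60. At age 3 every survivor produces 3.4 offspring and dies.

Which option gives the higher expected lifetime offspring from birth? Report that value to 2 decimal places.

breed at age 2: R₀ = 0.56 × (3.1 + 0.42 × 3.4) = 0.56 × 4.5280 = 2.5357
delay to age 3: R₀ = 0.56 × (0.60 × 3.4) = 0.56 × 2.0400 = 1.1424
Higher: breed at age 2 (2.5357).

2.54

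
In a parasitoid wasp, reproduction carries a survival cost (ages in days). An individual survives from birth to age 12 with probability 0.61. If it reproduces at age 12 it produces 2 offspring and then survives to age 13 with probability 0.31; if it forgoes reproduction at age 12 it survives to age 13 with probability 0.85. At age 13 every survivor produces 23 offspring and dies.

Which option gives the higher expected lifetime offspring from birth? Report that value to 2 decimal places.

breed at age 12: R₀ = 0.61 × (2 + 0.31 × 23) = 0.61 × 9.1300 = 5.5693
delay to age 13: R₀ = 0.61 × (0.85 × 23) = 0.61 × 19.5500 = 11.9255
Higher: delay to age 13 (11.9255).

11.93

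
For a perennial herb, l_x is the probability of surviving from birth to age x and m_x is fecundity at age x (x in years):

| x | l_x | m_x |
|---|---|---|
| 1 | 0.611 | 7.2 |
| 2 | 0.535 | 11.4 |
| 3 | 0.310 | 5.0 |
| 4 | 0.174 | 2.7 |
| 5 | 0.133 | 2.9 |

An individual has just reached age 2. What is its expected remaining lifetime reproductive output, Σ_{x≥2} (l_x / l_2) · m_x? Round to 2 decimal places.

l_2 = 0.535. Conditional survival from age 2 to x is l_x / l_2.
  x=2: (0.535/0.535) × 11.4 = 11.4000
  x=3: (0.310/0.535) × 5.0 = 2.8972
  x=4: (0.174/0.535) × 2.7 = 0.8781
  x=5: (0.133/0.535) × 2.9 = 0.7209
Sum = 11.4000 + 2.8972 + 0.8781 + 0.7209 = 15.8963

15.90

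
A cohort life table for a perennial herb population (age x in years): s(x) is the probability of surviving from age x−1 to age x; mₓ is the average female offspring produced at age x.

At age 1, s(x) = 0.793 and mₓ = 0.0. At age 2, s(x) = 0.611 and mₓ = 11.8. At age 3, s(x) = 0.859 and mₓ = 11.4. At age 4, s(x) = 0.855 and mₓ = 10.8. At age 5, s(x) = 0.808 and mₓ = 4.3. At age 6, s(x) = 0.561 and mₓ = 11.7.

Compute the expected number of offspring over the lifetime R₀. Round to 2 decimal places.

17.43

Survivorship from birth: l_x = s_1·s_2·…·s_x.
  l_1 = 0.79300
  l_2 = 0.48452
  l_3 = 0.41621
  l_4 = 0.35586
  l_5 = 0.28753
  l_6 = 0.16131
R₀ = Σ l_x mₓ:
  age 1: 0.79300 × 0.0 = 0.0000
  age 2: 0.48452 × 11.8 = 5.7173
  age 3: 0.41621 × 11.4 = 4.7448
  age 4: 0.35586 × 10.8 = 3.8433
  age 5: 0.28753 × 4.3 = 1.2364
  age 6: 0.16131 × 11.7 = 1.8873
R₀ = 0.0000 + 5.7173 + 4.7448 + 3.8433 + 1.2364 + 1.8873 = 17.4291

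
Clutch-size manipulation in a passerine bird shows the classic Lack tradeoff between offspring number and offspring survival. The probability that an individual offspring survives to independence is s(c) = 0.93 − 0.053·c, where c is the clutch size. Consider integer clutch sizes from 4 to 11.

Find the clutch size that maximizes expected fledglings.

Expected fledglings = c × s(c):
  c=4: 4 × 0.718 = 2.872
  c=5: 5 × 0.665 = 3.325
  c=6: 6 × 0.612 = 3.672
  c=7: 7 × 0.559 = 3.913
  c=8: 8 × 0.506 = 4.048
  c=9: 9 × 0.453 = 4.077
  c=10: 10 × 0.400 = 4.000
  c=11: 11 × 0.347 = 3.817
Maximum at c = 9 (4.077 fledglings).

9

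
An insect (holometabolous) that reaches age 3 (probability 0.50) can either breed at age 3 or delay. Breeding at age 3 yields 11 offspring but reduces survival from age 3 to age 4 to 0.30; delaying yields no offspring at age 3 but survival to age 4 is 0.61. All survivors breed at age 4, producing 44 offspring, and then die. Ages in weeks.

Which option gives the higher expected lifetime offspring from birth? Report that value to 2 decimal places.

13.42

breed at age 3: R₀ = 0.50 × (11 + 0.30 × 44) = 0.50 × 24.2000 = 12.1000
delay to age 4: R₀ = 0.50 × (0.61 × 44) = 0.50 × 26.8400 = 13.4200
Higher: delay to age 4 (13.4200).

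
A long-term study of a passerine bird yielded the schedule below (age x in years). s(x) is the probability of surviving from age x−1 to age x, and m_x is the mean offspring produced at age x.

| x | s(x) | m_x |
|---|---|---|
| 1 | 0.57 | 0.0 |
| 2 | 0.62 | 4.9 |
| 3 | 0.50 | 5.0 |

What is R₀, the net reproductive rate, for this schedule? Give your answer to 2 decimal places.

Survivorship from birth: l_x = s_1·s_2·…·s_x.
  l_1 = 0.57000
  l_2 = 0.35340
  l_3 = 0.17670
R₀ = Σ l_x m_x:
  age 1: 0.57000 × 0.0 = 0.0000
  age 2: 0.35340 × 4.9 = 1.7317
  age 3: 0.17670 × 5.0 = 0.8835
R₀ = 0.0000 + 1.7317 + 0.8835 = 2.6152

2.62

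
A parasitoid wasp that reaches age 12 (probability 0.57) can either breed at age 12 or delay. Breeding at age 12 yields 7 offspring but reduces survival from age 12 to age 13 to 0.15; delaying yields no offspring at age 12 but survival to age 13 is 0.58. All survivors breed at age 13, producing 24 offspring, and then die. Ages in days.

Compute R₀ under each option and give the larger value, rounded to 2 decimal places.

breed at age 12: R₀ = 0.57 × (7 + 0.15 × 24) = 0.57 × 10.6000 = 6.0420
delay to age 13: R₀ = 0.57 × (0.58 × 24) = 0.57 × 13.9200 = 7.9344
Higher: delay to age 13 (7.9344).

7.93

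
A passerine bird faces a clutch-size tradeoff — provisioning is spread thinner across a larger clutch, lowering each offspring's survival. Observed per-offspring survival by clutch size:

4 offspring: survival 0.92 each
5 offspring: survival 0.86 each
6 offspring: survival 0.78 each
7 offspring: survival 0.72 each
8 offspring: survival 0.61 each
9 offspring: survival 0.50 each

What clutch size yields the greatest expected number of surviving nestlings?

Expected surviving nestlings = c × s(c):
  c=4: 4 × 0.92 = 3.680
  c=5: 5 × 0.86 = 4.300
  c=6: 6 × 0.78 = 4.680
  c=7: 7 × 0.72 = 5.040
  c=8: 8 × 0.61 = 4.880
  c=9: 9 × 0.50 = 4.500
Maximum at c = 7 (5.040 surviving nestlings).

7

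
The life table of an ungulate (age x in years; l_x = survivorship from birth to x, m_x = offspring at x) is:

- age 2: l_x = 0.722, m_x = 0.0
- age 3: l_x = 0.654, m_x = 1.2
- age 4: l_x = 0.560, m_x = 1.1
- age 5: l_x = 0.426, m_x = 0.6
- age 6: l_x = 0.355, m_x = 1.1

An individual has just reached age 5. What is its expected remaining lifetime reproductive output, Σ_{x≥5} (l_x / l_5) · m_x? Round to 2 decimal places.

1.52

l_5 = 0.426. Conditional survival from age 5 to x is l_x / l_5.
  x=5: (0.426/0.426) × 0.6 = 0.6000
  x=6: (0.355/0.426) × 1.1 = 0.9167
Sum = 0.6000 + 0.9167 = 1.5167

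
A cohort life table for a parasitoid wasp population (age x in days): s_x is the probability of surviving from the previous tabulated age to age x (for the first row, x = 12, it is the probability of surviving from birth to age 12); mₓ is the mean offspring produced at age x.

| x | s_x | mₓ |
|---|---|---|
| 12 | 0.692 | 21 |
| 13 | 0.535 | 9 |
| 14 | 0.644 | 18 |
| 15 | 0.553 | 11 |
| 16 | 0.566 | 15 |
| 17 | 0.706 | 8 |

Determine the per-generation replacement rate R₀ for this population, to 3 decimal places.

25.147

Survivorship from birth: l_x = s_12·s_13·…·s_x.
  l_12 = 0.69200
  l_13 = 0.37022
  l_14 = 0.23842
  l_15 = 0.13185
  l_16 = 0.07463
  l_17 = 0.05269
R₀ = Σ l_x mₓ:
  age 12: 0.69200 × 21 = 14.5320
  age 13: 0.37022 × 9 = 3.3320
  age 14: 0.23842 × 18 = 4.2916
  age 15: 0.13185 × 11 = 1.4504
  age 16: 0.07463 × 15 = 1.1195
  age 17: 0.05269 × 8 = 0.4215
R₀ = 14.5320 + 3.3320 + 4.2916 + 1.4504 + 1.1195 + 0.4215 = 25.1469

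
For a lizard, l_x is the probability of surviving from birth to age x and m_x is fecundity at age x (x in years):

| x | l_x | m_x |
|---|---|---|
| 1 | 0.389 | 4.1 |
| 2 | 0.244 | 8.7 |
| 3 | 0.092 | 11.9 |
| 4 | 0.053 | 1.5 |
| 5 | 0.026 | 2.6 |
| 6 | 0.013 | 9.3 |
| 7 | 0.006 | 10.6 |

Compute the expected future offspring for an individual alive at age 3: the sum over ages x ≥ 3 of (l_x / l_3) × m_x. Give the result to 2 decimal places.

15.50

l_3 = 0.092. Conditional survival from age 3 to x is l_x / l_3.
  x=3: (0.092/0.092) × 11.9 = 11.9000
  x=4: (0.053/0.092) × 1.5 = 0.8641
  x=5: (0.026/0.092) × 2.6 = 0.7348
  x=6: (0.013/0.092) × 9.3 = 1.3141
  x=7: (0.006/0.092) × 10.6 = 0.6913
Sum = 11.9000 + 0.8641 + 0.7348 + 1.3141 + 0.6913 = 15.5043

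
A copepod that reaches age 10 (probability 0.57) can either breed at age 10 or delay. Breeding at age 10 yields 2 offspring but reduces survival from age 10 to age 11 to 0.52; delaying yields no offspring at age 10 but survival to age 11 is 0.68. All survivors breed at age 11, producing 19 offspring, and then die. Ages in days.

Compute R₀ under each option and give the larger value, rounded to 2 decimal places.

breed at age 10: R₀ = 0.57 × (2 + 0.52 × 19) = 0.57 × 11.8800 = 6.7716
delay to age 11: R₀ = 0.57 × (0.68 × 19) = 0.57 × 12.9200 = 7.3644
Higher: delay to age 11 (7.3644).

7.36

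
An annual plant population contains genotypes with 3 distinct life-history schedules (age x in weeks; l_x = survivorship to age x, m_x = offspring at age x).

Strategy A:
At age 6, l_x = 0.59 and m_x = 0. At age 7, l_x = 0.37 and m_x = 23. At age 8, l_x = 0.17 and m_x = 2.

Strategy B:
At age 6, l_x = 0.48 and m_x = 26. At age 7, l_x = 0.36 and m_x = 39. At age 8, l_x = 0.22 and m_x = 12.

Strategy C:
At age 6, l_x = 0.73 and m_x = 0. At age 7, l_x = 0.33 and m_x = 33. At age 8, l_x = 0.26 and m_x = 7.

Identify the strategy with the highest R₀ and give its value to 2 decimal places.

29.16

Strategy A: R₀ = 0.59×0 + 0.37×23 + 0.17×2 = 8.8500
Strategy B: R₀ = 0.48×26 + 0.36×39 + 0.22×12 = 29.1600
Strategy C: R₀ = 0.73×0 + 0.33×33 + 0.26×7 = 12.7100
Highest R₀: strategy B with 29.1600.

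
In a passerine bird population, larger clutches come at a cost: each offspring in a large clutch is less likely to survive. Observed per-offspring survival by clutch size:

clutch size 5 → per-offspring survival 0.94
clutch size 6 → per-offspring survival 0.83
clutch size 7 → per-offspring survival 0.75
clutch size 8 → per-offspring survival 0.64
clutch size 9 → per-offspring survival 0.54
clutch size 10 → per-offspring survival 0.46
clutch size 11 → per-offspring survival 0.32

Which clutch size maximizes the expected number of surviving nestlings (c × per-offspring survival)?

Expected surviving nestlings = c × s(c):
  c=5: 5 × 0.94 = 4.700
  c=6: 6 × 0.83 = 4.980
  c=7: 7 × 0.75 = 5.250
  c=8: 8 × 0.64 = 5.120
  c=9: 9 × 0.54 = 4.860
  c=10: 10 × 0.46 = 4.600
  c=11: 11 × 0.32 = 3.520
Maximum at c = 7 (5.250 surviving nestlings).

7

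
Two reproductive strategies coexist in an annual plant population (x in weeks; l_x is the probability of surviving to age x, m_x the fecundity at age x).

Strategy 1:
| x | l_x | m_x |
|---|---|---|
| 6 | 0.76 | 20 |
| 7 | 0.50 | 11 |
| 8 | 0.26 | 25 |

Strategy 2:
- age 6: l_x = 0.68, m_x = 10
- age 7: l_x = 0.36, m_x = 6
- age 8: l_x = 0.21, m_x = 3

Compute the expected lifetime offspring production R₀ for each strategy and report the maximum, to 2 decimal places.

27.20

Strategy 1: R₀ = 0.76×20 + 0.50×11 + 0.26×25 = 27.2000
Strategy 2: R₀ = 0.68×10 + 0.36×6 + 0.21×3 = 9.5900
Highest R₀: strategy 1 with 27.2000.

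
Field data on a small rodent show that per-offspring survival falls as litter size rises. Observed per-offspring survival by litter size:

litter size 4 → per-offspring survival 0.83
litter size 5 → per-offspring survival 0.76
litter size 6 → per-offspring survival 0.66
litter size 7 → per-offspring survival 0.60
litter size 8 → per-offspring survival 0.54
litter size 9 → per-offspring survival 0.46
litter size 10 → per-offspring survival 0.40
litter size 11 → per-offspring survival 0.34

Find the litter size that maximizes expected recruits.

8

Expected recruits = c × s(c):
  c=4: 4 × 0.83 = 3.320
  c=5: 5 × 0.76 = 3.800
  c=6: 6 × 0.66 = 3.960
  c=7: 7 × 0.60 = 4.200
  c=8: 8 × 0.54 = 4.320
  c=9: 9 × 0.46 = 4.140
  c=10: 10 × 0.40 = 4.000
  c=11: 11 × 0.34 = 3.740
Maximum at c = 8 (4.320 recruits).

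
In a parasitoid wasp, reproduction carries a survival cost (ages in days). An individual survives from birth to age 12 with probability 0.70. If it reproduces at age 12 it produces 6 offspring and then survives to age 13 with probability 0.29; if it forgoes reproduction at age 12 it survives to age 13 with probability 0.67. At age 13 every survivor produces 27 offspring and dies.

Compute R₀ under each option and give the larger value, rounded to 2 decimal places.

breed at age 12: R₀ = 0.70 × (6 + 0.29 × 27) = 0.70 × 13.8300 = 9.6810
delay to age 13: R₀ = 0.70 × (0.67 × 27) = 0.70 × 18.0900 = 12.6630
Higher: delay to age 13 (12.6630).

12.66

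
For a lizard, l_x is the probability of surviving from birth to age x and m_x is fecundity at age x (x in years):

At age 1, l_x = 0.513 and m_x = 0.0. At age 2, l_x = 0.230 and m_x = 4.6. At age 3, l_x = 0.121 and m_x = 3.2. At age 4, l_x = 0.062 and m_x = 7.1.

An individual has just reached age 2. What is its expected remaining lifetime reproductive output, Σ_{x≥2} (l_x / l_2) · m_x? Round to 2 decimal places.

8.20

l_2 = 0.230. Conditional survival from age 2 to x is l_x / l_2.
  x=2: (0.230/0.230) × 4.6 = 4.6000
  x=3: (0.121/0.230) × 3.2 = 1.6835
  x=4: (0.062/0.230) × 7.1 = 1.9139
Sum = 4.6000 + 1.6835 + 1.9139 = 8.1974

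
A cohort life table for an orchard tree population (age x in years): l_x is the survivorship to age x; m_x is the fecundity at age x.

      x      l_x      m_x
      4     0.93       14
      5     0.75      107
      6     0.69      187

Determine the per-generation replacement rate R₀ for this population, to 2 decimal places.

222.30

R₀ = Σ l_x m_x:
  age 4: 0.93 × 14 = 13.0200
  age 5: 0.75 × 107 = 80.2500
  age 6: 0.69 × 187 = 129.0300
R₀ = 13.0200 + 80.2500 + 129.0300 = 222.3000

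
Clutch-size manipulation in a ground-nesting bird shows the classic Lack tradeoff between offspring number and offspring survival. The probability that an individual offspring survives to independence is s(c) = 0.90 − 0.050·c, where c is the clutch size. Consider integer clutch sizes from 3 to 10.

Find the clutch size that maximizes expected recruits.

9

Expected recruits = c × s(c):
  c=3: 3 × 0.750 = 2.250
  c=4: 4 × 0.700 = 2.800
  c=5: 5 × 0.650 = 3.250
  c=6: 6 × 0.600 = 3.600
  c=7: 7 × 0.550 = 3.850
  c=8: 8 × 0.500 = 4.000
  c=9: 9 × 0.450 = 4.050
  c=10: 10 × 0.400 = 4.000
Maximum at c = 9 (4.050 recruits).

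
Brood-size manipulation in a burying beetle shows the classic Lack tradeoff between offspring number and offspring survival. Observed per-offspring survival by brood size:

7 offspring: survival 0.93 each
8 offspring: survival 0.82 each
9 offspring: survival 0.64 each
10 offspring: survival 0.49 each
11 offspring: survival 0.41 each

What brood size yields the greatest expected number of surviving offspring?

Expected surviving offspring = c × s(c):
  c=7: 7 × 0.93 = 6.510
  c=8: 8 × 0.82 = 6.560
  c=9: 9 × 0.64 = 5.760
  c=10: 10 × 0.49 = 4.900
  c=11: 11 × 0.41 = 4.510
Maximum at c = 8 (6.560 surviving offspring).

8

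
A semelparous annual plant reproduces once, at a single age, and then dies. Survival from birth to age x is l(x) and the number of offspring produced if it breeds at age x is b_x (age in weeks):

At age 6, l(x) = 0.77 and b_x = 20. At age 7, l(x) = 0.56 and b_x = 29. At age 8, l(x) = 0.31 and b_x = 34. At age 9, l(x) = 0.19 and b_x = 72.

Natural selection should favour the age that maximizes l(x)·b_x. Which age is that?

Expected offspring if breeding at age x = l(x) × b_x:
  age 6: 0.77 × 20 = 15.400
  age 7: 0.56 × 29 = 16.240
  age 8: 0.31 × 34 = 10.540
  age 9: 0.19 × 72 = 13.680
Maximum at age 7 (16.240).

7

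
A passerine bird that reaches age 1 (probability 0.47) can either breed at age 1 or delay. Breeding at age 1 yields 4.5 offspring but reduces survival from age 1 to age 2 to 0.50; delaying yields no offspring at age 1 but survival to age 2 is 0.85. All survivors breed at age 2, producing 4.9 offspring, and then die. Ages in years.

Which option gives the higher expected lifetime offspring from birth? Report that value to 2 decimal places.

breed at age 1: R₀ = 0.47 × (4.5 + 0.50 × 4.9) = 0.47 × 6.9500 = 3.2665
delay to age 2: R₀ = 0.47 × (0.85 × 4.9) = 0.47 × 4.1650 = 1.9575
Higher: breed at age 1 (3.2665).

3.27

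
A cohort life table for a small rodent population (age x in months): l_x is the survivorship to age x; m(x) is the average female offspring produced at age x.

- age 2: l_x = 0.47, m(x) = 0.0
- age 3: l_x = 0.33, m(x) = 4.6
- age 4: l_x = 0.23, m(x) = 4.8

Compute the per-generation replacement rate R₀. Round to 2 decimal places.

R₀ = Σ l_x m(x):
  age 2: 0.47 × 0.0 = 0.0000
  age 3: 0.33 × 4.6 = 1.5180
  age 4: 0.23 × 4.8 = 1.1040
R₀ = 0.0000 + 1.5180 + 1.1040 = 2.6220

2.62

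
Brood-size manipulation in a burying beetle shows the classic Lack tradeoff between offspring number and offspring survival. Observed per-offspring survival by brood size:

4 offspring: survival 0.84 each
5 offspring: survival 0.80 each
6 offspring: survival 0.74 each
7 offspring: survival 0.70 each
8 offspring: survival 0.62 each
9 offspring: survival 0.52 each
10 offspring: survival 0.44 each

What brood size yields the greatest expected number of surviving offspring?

Expected surviving offspring = c × s(c):
  c=4: 4 × 0.84 = 3.360
  c=5: 5 × 0.80 = 4.000
  c=6: 6 × 0.74 = 4.440
  c=7: 7 × 0.70 = 4.900
  c=8: 8 × 0.62 = 4.960
  c=9: 9 × 0.52 = 4.680
  c=10: 10 × 0.44 = 4.400
Maximum at c = 8 (4.960 surviving offspring).

8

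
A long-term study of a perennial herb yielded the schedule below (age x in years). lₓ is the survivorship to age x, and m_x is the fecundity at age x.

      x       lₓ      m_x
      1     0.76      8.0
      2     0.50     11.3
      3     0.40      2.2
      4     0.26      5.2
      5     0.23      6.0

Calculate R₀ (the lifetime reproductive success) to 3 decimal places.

R₀ = Σ lₓ m_x:
  age 1: 0.76 × 8.0 = 6.0800
  age 2: 0.50 × 11.3 = 5.6500
  age 3: 0.40 × 2.2 = 0.8800
  age 4: 0.26 × 5.2 = 1.3520
  age 5: 0.23 × 6.0 = 1.3800
R₀ = 6.0800 + 5.6500 + 0.8800 + 1.3520 + 1.3800 = 15.3420

15.342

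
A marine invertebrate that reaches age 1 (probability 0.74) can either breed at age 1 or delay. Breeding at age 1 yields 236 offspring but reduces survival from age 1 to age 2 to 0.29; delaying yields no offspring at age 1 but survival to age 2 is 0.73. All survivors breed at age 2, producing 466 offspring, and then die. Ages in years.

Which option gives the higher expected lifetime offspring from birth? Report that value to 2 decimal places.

274.64

breed at age 1: R₀ = 0.74 × (236 + 0.29 × 466) = 0.74 × 371.1400 = 274.6436
delay to age 2: R₀ = 0.74 × (0.73 × 466) = 0.74 × 340.1800 = 251.7332
Higher: breed at age 1 (274.6436).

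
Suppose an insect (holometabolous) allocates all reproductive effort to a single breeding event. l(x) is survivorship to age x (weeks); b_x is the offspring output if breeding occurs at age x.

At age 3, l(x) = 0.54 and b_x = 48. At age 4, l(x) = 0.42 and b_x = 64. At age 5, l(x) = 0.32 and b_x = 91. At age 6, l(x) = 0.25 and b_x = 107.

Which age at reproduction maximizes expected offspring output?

5

Expected offspring if breeding at age x = l(x) × b_x:
  age 3: 0.54 × 48 = 25.920
  age 4: 0.42 × 64 = 26.880
  age 5: 0.32 × 91 = 29.120
  age 6: 0.25 × 107 = 26.750
Maximum at age 5 (29.120).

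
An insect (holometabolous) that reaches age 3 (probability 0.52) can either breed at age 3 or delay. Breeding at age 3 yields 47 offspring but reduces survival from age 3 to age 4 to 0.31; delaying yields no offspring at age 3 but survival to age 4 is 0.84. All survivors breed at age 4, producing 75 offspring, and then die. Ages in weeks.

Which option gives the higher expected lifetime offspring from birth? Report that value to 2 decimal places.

36.53

breed at age 3: R₀ = 0.52 × (47 + 0.31 × 75) = 0.52 × 70.2500 = 36.5300
delay to age 4: R₀ = 0.52 × (0.84 × 75) = 0.52 × 63.0000 = 32.7600
Higher: breed at age 3 (36.5300).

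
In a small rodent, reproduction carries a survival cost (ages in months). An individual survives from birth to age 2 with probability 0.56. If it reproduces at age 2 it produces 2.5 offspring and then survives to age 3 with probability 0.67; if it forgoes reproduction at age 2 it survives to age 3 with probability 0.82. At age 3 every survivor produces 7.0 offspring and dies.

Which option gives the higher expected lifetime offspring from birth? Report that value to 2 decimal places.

4.03

breed at age 2: R₀ = 0.56 × (2.5 + 0.67 × 7.0) = 0.56 × 7.1900 = 4.0264
delay to age 3: R₀ = 0.56 × (0.82 × 7.0) = 0.56 × 5.7400 = 3.2144
Higher: breed at age 2 (4.0264).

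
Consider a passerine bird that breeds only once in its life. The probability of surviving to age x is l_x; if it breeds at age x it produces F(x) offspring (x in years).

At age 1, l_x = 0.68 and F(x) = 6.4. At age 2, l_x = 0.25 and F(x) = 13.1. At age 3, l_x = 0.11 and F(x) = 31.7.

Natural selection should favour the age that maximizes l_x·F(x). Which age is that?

1

Expected offspring if breeding at age x = l_x × F(x):
  age 1: 0.68 × 6.4 = 4.352
  age 2: 0.25 × 13.1 = 3.275
  age 3: 0.11 × 31.7 = 3.487
Maximum at age 1 (4.352).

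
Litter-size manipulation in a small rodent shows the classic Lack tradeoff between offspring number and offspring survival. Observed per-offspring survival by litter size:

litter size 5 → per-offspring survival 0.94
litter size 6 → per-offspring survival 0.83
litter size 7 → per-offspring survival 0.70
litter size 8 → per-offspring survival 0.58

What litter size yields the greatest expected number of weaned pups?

Expected weaned pups = c × s(c):
  c=5: 5 × 0.94 = 4.700
  c=6: 6 × 0.83 = 4.980
  c=7: 7 × 0.70 = 4.900
  c=8: 8 × 0.58 = 4.640
Maximum at c = 6 (4.980 weaned pups).

6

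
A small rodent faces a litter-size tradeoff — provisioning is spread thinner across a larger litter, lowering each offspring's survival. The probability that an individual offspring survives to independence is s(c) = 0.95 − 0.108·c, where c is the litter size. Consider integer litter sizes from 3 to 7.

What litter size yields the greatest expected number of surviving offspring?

Expected surviving offspring = c × s(c):
  c=3: 3 × 0.626 = 1.878
  c=4: 4 × 0.518 = 2.072
  c=5: 5 × 0.410 = 2.050
  c=6: 6 × 0.302 = 1.812
  c=7: 7 × 0.194 = 1.358
Maximum at c = 4 (2.072 surviving offspring).

4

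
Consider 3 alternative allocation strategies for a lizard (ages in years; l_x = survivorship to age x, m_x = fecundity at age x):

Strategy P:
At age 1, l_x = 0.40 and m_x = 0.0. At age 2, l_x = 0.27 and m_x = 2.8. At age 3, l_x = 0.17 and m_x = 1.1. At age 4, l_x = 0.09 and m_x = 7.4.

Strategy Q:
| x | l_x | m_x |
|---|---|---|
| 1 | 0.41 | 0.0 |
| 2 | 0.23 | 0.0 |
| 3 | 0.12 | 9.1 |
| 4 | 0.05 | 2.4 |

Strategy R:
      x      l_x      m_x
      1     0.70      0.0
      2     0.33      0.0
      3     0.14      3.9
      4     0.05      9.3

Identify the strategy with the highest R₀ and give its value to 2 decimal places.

1.61

Strategy P: R₀ = 0.40×0.0 + 0.27×2.8 + 0.17×1.1 + 0.09×7.4 = 1.6090
Strategy Q: R₀ = 0.41×0.0 + 0.23×0.0 + 0.12×9.1 + 0.05×2.4 = 1.2120
Strategy R: R₀ = 0.70×0.0 + 0.33×0.0 + 0.14×3.9 + 0.05×9.3 = 1.0110
Highest R₀: strategy P with 1.6090.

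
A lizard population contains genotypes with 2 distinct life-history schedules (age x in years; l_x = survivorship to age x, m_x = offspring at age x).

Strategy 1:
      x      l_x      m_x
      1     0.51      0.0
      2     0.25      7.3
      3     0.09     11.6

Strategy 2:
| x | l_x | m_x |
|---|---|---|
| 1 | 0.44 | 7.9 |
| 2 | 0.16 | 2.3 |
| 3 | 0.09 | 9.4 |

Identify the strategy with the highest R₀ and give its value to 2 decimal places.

Strategy 1: R₀ = 0.51×0.0 + 0.25×7.3 + 0.09×11.6 = 2.8690
Strategy 2: R₀ = 0.44×7.9 + 0.16×2.3 + 0.09×9.4 = 4.6900
Highest R₀: strategy 2 with 4.6900.

4.69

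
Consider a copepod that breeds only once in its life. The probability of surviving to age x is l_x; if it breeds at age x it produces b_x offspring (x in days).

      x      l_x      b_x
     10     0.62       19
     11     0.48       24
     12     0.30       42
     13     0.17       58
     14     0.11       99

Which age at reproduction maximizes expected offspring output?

12

Expected offspring if breeding at age x = l_x × b_x:
  age 10: 0.62 × 19 = 11.780
  age 11: 0.48 × 24 = 11.520
  age 12: 0.30 × 42 = 12.600
  age 13: 0.17 × 58 = 9.860
  age 14: 0.11 × 99 = 10.890
Maximum at age 12 (12.600).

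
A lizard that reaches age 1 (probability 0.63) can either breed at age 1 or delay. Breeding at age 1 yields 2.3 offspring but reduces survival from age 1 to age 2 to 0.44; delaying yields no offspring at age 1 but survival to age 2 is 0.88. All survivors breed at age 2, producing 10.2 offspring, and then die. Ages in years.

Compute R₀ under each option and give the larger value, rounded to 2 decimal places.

5.65

breed at age 1: R₀ = 0.63 × (2.3 + 0.44 × 10.2) = 0.63 × 6.7880 = 4.2764
delay to age 2: R₀ = 0.63 × (0.88 × 10.2) = 0.63 × 8.9760 = 5.6549
Higher: delay to age 2 (5.6549).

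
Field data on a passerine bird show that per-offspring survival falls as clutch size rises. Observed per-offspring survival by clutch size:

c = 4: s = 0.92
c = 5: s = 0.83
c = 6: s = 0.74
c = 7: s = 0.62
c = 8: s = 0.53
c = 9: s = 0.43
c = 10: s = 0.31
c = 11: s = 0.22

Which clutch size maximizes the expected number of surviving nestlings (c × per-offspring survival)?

Expected surviving nestlings = c × s(c):
  c=4: 4 × 0.92 = 3.680
  c=5: 5 × 0.83 = 4.150
  c=6: 6 × 0.74 = 4.440
  c=7: 7 × 0.62 = 4.340
  c=8: 8 × 0.53 = 4.240
  c=9: 9 × 0.43 = 3.870
  c=10: 10 × 0.31 = 3.100
  c=11: 11 × 0.22 = 2.420
Maximum at c = 6 (4.440 surviving nestlings).

6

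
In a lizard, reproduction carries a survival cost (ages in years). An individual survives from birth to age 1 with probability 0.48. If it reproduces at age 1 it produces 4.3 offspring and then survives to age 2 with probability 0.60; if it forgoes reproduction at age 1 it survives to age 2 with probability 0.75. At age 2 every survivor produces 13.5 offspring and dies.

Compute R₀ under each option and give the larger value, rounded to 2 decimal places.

5.95

breed at age 1: R₀ = 0.48 × (4.3 + 0.60 × 13.5) = 0.48 × 12.4000 = 5.9520
delay to age 2: R₀ = 0.48 × (0.75 × 13.5) = 0.48 × 10.1250 = 4.8600
Higher: breed at age 1 (5.9520).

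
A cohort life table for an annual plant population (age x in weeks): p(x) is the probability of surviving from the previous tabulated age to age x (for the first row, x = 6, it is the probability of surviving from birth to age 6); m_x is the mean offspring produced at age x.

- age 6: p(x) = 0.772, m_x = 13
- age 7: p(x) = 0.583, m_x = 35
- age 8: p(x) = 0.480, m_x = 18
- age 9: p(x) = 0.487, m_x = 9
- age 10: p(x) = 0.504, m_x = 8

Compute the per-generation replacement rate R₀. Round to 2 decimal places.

31.05

Survivorship from birth: l_x = p_6·p_7·…·p_x.
  l_6 = 0.77200
  l_7 = 0.45008
  l_8 = 0.21604
  l_9 = 0.10521
  l_10 = 0.05303
R₀ = Σ l_x m_x:
  age 6: 0.77200 × 13 = 10.0360
  age 7: 0.45008 × 35 = 15.7528
  age 8: 0.21604 × 18 = 3.8887
  age 9: 0.10521 × 9 = 0.9469
  age 10: 0.05303 × 8 = 0.4242
R₀ = 10.0360 + 15.7528 + 3.8887 + 0.9469 + 0.4242 = 31.0486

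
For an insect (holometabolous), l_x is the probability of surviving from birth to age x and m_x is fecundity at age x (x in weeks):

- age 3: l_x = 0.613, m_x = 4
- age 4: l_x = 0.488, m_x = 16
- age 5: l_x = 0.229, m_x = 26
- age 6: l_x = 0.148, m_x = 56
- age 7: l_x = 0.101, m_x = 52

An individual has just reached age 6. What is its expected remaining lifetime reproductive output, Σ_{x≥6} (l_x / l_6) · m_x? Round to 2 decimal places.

91.49

l_6 = 0.148. Conditional survival from age 6 to x is l_x / l_6.
  x=6: (0.148/0.148) × 56 = 56.0000
  x=7: (0.101/0.148) × 52 = 35.4865
Sum = 56.0000 + 35.4865 = 91.4865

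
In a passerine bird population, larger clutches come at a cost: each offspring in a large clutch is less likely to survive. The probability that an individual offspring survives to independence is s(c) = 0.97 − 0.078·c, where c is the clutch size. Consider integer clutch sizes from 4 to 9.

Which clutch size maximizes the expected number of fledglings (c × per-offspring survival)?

6

Expected fledglings = c × s(c):
  c=4: 4 × 0.658 = 2.632
  c=5: 5 × 0.580 = 2.900
  c=6: 6 × 0.502 = 3.012
  c=7: 7 × 0.424 = 2.968
  c=8: 8 × 0.346 = 2.768
  c=9: 9 × 0.268 = 2.412
Maximum at c = 6 (3.012 fledglings).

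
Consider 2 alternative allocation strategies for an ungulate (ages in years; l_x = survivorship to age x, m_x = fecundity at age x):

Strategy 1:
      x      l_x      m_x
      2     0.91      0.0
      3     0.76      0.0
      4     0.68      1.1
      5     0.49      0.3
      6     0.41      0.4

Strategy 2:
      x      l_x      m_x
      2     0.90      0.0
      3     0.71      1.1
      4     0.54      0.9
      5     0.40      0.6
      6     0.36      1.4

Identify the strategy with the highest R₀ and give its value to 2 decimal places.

Strategy 1: R₀ = 0.91×0.0 + 0.76×0.0 + 0.68×1.1 + 0.49×0.3 + 0.41×0.4 = 1.0590
Strategy 2: R₀ = 0.90×0.0 + 0.71×1.1 + 0.54×0.9 + 0.40×0.6 + 0.36×1.4 = 2.0110
Highest R₀: strategy 2 with 2.0110.

2.01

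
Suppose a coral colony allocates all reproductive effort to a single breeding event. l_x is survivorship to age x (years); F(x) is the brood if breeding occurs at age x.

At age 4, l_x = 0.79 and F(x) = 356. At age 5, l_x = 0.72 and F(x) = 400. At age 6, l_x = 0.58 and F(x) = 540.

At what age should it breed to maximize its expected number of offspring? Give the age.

6

Expected offspring if breeding at age x = l_x × F(x):
  age 4: 0.79 × 356 = 281.240
  age 5: 0.72 × 400 = 288.000
  age 6: 0.58 × 540 = 313.200
Maximum at age 6 (313.200).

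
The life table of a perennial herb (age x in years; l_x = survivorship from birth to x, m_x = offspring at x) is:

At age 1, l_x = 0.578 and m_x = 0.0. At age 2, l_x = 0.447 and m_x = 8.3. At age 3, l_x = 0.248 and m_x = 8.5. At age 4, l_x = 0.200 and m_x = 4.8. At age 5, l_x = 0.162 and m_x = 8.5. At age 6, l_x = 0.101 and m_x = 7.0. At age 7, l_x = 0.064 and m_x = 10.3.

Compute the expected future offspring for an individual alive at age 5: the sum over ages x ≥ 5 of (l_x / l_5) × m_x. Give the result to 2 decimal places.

16.93

l_5 = 0.162. Conditional survival from age 5 to x is l_x / l_5.
  x=5: (0.162/0.162) × 8.5 = 8.5000
  x=6: (0.101/0.162) × 7.0 = 4.3642
  x=7: (0.064/0.162) × 10.3 = 4.0691
Sum = 8.5000 + 4.3642 + 4.0691 = 16.9333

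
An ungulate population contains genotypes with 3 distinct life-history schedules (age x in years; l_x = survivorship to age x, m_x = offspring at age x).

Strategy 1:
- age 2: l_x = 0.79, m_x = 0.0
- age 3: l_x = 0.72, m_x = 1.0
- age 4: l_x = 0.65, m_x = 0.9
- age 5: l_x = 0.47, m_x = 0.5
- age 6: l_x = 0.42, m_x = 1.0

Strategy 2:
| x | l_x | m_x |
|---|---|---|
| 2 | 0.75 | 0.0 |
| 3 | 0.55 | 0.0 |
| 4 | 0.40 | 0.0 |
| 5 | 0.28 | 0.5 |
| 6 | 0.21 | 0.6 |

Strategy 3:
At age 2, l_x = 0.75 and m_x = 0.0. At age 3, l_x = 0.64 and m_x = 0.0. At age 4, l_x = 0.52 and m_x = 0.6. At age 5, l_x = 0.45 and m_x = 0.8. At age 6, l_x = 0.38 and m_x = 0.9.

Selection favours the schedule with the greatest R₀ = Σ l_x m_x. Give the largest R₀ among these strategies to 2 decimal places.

1.96

Strategy 1: R₀ = 0.79×0.0 + 0.72×1.0 + 0.65×0.9 + 0.47×0.5 + 0.42×1.0 = 1.9600
Strategy 2: R₀ = 0.75×0.0 + 0.55×0.0 + 0.40×0.0 + 0.28×0.5 + 0.21×0.6 = 0.2660
Strategy 3: R₀ = 0.75×0.0 + 0.64×0.0 + 0.52×0.6 + 0.45×0.8 + 0.38×0.9 = 1.0140
Highest R₀: strategy 1 with 1.9600.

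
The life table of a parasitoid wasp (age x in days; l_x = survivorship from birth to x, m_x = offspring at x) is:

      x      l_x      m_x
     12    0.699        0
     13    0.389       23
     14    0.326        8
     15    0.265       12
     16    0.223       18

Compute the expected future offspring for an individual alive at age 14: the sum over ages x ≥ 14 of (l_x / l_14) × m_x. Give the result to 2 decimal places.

30.07

l_14 = 0.326. Conditional survival from age 14 to x is l_x / l_14.
  x=14: (0.326/0.326) × 8 = 8.0000
  x=15: (0.265/0.326) × 12 = 9.7546
  x=16: (0.223/0.326) × 18 = 12.3129
Sum = 8.0000 + 9.7546 + 12.3129 = 30.0675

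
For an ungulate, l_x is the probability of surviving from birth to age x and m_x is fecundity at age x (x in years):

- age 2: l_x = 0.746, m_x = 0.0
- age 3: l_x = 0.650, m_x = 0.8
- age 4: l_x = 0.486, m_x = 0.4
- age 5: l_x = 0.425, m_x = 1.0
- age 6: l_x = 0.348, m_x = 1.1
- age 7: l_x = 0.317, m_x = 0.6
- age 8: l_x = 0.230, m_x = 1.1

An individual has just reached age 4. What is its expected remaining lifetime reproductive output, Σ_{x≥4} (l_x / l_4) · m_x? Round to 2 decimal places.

l_4 = 0.486. Conditional survival from age 4 to x is l_x / l_4.
  x=4: (0.486/0.486) × 0.4 = 0.4000
  x=5: (0.425/0.486) × 1.0 = 0.8745
  x=6: (0.348/0.486) × 1.1 = 0.7877
  x=7: (0.317/0.486) × 0.6 = 0.3914
  x=8: (0.230/0.486) × 1.1 = 0.5206
Sum = 0.4000 + 0.8745 + 0.7877 + 0.3914 + 0.5206 = 2.9741

2.97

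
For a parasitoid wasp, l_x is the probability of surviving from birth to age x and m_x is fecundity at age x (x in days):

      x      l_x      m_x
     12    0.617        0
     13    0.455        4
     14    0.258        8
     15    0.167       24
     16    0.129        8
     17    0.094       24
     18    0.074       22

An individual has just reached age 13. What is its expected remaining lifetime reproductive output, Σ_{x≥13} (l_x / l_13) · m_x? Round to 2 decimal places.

l_13 = 0.455. Conditional survival from age 13 to x is l_x / l_13.
  x=13: (0.455/0.455) × 4 = 4.0000
  x=14: (0.258/0.455) × 8 = 4.5363
  x=15: (0.167/0.455) × 24 = 8.8088
  x=16: (0.129/0.455) × 8 = 2.2681
  x=17: (0.094/0.455) × 24 = 4.9582
  x=18: (0.074/0.455) × 22 = 3.5780
Sum = 4.0000 + 4.5363 + 8.8088 + 2.2681 + 4.9582 + 3.5780 = 28.1495

28.15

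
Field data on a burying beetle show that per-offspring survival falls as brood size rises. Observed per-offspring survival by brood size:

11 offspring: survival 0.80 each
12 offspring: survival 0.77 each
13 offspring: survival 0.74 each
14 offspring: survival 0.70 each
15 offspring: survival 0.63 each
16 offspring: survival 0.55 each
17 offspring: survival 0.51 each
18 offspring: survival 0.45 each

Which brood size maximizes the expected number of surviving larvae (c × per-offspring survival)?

14

Expected surviving larvae = c × s(c):
  c=11: 11 × 0.80 = 8.800
  c=12: 12 × 0.77 = 9.240
  c=13: 13 × 0.74 = 9.620
  c=14: 14 × 0.70 = 9.800
  c=15: 15 × 0.63 = 9.450
  c=16: 16 × 0.55 = 8.800
  c=17: 17 × 0.51 = 8.670
  c=18: 18 × 0.45 = 8.100
Maximum at c = 14 (9.800 surviving larvae).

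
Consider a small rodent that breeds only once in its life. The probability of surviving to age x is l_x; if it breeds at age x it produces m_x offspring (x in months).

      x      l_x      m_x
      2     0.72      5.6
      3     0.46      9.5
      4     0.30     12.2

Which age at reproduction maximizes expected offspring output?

3

Expected offspring if breeding at age x = l_x × m_x:
  age 2: 0.72 × 5.6 = 4.032
  age 3: 0.46 × 9.5 = 4.370
  age 4: 0.30 × 12.2 = 3.660
Maximum at age 3 (4.370).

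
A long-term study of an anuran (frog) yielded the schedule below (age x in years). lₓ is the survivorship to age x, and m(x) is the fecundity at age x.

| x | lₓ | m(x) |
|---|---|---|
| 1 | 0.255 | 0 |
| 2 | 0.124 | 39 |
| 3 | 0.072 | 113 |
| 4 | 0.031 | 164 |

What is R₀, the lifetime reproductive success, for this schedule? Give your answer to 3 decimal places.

18.056

R₀ = Σ lₓ m(x):
  age 1: 0.255 × 0 = 0.0000
  age 2: 0.124 × 39 = 4.8360
  age 3: 0.072 × 113 = 8.1360
  age 4: 0.031 × 164 = 5.0840
R₀ = 0.0000 + 4.8360 + 8.1360 + 5.0840 = 18.0560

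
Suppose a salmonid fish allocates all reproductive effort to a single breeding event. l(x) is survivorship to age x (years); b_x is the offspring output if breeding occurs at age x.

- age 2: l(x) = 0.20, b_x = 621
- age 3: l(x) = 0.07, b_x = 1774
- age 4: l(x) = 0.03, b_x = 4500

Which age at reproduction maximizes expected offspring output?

4

Expected offspring if breeding at age x = l(x) × b_x:
  age 2: 0.20 × 621 = 124.200
  age 3: 0.07 × 1774 = 124.180
  age 4: 0.03 × 4500 = 135.000
Maximum at age 4 (135.000).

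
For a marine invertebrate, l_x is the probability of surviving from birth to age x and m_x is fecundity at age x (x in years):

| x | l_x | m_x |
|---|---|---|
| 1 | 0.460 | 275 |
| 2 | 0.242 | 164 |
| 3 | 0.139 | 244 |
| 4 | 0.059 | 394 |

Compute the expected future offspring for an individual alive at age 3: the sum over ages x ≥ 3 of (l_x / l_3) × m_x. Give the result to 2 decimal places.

411.24

l_3 = 0.139. Conditional survival from age 3 to x is l_x / l_3.
  x=3: (0.139/0.139) × 244 = 244.0000
  x=4: (0.059/0.139) × 394 = 167.2374
Sum = 244.0000 + 167.2374 = 411.2374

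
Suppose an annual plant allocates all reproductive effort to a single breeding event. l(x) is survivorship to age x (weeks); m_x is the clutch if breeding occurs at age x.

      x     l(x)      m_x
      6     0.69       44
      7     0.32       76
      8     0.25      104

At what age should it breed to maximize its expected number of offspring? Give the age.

Expected offspring if breeding at age x = l(x) × m_x:
  age 6: 0.69 × 44 = 30.360
  age 7: 0.32 × 76 = 24.320
  age 8: 0.25 × 104 = 26.000
Maximum at age 6 (30.360).

6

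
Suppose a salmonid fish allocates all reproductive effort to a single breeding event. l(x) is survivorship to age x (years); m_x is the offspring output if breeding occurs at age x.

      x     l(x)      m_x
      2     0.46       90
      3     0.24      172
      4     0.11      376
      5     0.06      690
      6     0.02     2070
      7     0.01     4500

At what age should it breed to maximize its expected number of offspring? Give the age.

Expected offspring if breeding at age x = l(x) × m_x:
  age 2: 0.46 × 90 = 41.400
  age 3: 0.24 × 172 = 41.280
  age 4: 0.11 × 376 = 41.360
  age 5: 0.06 × 690 = 41.400
  age 6: 0.02 × 2070 = 41.400
  age 7: 0.01 × 4500 = 45.000
Maximum at age 7 (45.000).

7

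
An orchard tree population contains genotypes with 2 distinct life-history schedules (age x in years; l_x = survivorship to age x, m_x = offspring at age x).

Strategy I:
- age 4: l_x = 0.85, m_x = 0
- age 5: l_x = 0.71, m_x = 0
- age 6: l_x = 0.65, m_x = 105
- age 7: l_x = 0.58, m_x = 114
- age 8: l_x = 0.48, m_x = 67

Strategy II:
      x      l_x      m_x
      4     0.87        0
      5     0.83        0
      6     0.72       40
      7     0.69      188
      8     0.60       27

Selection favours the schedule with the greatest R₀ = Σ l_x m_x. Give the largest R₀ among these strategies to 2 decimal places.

Strategy I: R₀ = 0.85×0 + 0.71×0 + 0.65×105 + 0.58×114 + 0.48×67 = 166.5300
Strategy II: R₀ = 0.87×0 + 0.83×0 + 0.72×40 + 0.69×188 + 0.60×27 = 174.7200
Highest R₀: strategy II with 174.7200.

174.72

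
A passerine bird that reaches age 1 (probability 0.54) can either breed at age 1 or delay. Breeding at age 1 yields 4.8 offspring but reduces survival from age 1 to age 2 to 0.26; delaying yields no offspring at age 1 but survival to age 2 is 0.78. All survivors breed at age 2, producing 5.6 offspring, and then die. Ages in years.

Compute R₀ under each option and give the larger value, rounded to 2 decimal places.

3.38

breed at age 1: R₀ = 0.54 × (4.8 + 0.26 × 5.6) = 0.54 × 6.2560 = 3.3782
delay to age 2: R₀ = 0.54 × (0.78 × 5.6) = 0.54 × 4.3680 = 2.3587
Higher: breed at age 1 (3.3782).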